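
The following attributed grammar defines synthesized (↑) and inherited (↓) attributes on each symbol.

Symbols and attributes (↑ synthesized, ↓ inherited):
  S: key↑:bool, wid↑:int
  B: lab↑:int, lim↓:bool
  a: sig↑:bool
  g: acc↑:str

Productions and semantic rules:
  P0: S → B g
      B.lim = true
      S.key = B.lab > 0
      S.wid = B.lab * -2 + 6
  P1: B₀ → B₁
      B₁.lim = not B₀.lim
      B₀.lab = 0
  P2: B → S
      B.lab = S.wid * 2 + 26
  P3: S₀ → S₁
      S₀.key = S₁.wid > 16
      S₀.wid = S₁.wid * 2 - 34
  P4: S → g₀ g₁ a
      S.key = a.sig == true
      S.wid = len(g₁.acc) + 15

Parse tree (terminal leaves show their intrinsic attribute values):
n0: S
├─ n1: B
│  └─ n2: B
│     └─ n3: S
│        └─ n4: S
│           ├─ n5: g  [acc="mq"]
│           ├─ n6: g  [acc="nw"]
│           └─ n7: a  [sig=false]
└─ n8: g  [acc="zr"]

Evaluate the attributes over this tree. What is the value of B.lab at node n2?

26

1. n1.lim = true  [true]
2. n2.lim = false  [not B₀.lim]
3. n5.acc = "mq"  [terminal]
4. n6.acc = "nw"  [terminal]
5. n7.sig = false  [terminal]
6. n4.key = false  [a.sig == true]
7. n4.wid = 17  [len(g₁.acc) + 15]
8. n3.key = true  [S₁.wid > 16]
9. n3.wid = 0  [S₁.wid * 2 - 34]
10. n2.lab = 26  [S.wid * 2 + 26]
11. n1.lab = 0  [0]
12. n8.acc = "zr"  [terminal]
13. n0.key = false  [B.lab > 0]
14. n0.wid = 6  [B.lab * -2 + 6]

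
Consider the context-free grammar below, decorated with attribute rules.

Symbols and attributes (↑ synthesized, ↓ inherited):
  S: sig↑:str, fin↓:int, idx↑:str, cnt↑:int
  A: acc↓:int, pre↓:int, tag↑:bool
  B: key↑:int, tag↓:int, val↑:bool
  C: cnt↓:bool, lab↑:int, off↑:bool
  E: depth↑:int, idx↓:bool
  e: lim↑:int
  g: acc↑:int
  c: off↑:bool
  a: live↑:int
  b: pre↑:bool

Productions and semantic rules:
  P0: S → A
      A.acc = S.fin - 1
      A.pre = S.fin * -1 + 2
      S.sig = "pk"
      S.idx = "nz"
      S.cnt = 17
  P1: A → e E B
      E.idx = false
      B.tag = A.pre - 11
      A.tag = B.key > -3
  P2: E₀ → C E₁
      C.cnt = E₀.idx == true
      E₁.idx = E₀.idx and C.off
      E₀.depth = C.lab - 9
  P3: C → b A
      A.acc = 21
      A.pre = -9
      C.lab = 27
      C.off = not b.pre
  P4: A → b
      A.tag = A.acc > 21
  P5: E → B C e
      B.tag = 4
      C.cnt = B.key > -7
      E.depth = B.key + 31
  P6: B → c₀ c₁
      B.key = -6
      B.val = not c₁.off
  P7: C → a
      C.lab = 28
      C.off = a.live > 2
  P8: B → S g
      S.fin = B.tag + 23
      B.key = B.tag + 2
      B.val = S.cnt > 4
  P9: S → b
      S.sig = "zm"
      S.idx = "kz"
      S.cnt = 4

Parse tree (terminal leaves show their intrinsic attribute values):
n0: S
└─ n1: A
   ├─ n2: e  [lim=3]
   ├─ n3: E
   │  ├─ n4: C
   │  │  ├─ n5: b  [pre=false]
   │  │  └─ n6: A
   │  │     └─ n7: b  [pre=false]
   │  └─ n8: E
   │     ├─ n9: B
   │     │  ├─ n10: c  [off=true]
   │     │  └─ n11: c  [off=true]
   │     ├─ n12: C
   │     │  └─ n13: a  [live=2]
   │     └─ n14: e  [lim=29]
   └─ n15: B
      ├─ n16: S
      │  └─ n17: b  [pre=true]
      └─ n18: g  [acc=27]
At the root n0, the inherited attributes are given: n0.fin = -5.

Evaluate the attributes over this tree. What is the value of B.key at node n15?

-2

1. n0.fin = -5  [given at root]
2. n1.acc = -6  [S.fin - 1]
3. n1.pre = 7  [S.fin * -1 + 2]
4. n2.lim = 3  [terminal]
5. n3.idx = false  [false]
6. n4.cnt = false  [E₀.idx == true]
7. n5.pre = false  [terminal]
8. n6.acc = 21  [21]
9. n6.pre = -9  [-9]
10. n7.pre = false  [terminal]
11. n6.tag = false  [A.acc > 21]
12. n4.lab = 27  [27]
13. n4.off = true  [not b.pre]
14. n8.idx = false  [E₀.idx and C.off]
15. n9.tag = 4  [4]
16. n10.off = true  [terminal]
17. n11.off = true  [terminal]
18. n9.key = -6  [-6]
19. n9.val = false  [not c₁.off]
20. n12.cnt = true  [B.key > -7]
21. n13.live = 2  [terminal]
22. n12.lab = 28  [28]
23. n12.off = false  [a.live > 2]
24. n14.lim = 29  [terminal]
25. n8.depth = 25  [B.key + 31]
26. n3.depth = 18  [C.lab - 9]
27. n15.tag = -4  [A.pre - 11]
28. n16.fin = 19  [B.tag + 23]
29. n17.pre = true  [terminal]
30. n16.sig = "zm"  ["zm"]
31. n16.idx = "kz"  ["kz"]
32. n16.cnt = 4  [4]
33. n18.acc = 27  [terminal]
34. n15.key = -2  [B.tag + 2]
35. n15.val = false  [S.cnt > 4]
36. n1.tag = true  [B.key > -3]
37. n0.sig = "pk"  ["pk"]
38. n0.idx = "nz"  ["nz"]
39. n0.cnt = 17  [17]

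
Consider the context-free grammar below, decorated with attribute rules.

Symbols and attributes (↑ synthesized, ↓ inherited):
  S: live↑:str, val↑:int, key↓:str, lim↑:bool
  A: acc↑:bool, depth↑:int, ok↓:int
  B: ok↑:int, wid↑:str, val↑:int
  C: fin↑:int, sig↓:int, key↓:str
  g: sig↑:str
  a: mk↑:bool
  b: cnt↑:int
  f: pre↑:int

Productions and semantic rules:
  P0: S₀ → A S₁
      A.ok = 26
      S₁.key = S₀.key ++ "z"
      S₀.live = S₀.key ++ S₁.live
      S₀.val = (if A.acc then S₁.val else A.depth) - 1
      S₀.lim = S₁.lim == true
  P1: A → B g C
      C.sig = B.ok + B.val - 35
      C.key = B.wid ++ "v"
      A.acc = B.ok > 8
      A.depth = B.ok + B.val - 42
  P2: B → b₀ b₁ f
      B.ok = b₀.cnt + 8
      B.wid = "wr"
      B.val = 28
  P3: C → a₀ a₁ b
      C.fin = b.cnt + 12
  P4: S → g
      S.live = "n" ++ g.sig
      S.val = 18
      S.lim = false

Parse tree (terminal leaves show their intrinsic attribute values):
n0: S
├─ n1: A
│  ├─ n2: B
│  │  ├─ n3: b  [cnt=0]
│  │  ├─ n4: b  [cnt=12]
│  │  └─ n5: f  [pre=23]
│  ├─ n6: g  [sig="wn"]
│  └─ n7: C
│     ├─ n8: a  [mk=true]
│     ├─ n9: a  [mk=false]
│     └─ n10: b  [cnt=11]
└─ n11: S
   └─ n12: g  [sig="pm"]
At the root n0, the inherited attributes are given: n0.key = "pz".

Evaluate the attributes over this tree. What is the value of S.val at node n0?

-7

1. n0.key = "pz"  [given at root]
2. n1.ok = 26  [26]
3. n3.cnt = 0  [terminal]
4. n4.cnt = 12  [terminal]
5. n5.pre = 23  [terminal]
6. n2.ok = 8  [b₀.cnt + 8]
7. n2.wid = "wr"  ["wr"]
8. n2.val = 28  [28]
9. n6.sig = "wn"  [terminal]
10. n7.sig = 1  [B.ok + B.val - 35]
11. n7.key = "wrv"  [B.wid ++ "v"]
12. n8.mk = true  [terminal]
13. n9.mk = false  [terminal]
14. n10.cnt = 11  [terminal]
15. n7.fin = 23  [b.cnt + 12]
16. n1.acc = false  [B.ok > 8]
17. n1.depth = -6  [B.ok + B.val - 42]
18. n11.key = "pzz"  [S₀.key ++ "z"]
19. n12.sig = "pm"  [terminal]
20. n11.live = "npm"  ["n" ++ g.sig]
21. n11.val = 18  [18]
22. n11.lim = false  [false]
23. n0.live = "pznpm"  [S₀.key ++ S₁.live]
24. n0.val = -7  [(if A.acc then S₁.val else A.depth) - 1]
25. n0.lim = false  [S₁.lim == true]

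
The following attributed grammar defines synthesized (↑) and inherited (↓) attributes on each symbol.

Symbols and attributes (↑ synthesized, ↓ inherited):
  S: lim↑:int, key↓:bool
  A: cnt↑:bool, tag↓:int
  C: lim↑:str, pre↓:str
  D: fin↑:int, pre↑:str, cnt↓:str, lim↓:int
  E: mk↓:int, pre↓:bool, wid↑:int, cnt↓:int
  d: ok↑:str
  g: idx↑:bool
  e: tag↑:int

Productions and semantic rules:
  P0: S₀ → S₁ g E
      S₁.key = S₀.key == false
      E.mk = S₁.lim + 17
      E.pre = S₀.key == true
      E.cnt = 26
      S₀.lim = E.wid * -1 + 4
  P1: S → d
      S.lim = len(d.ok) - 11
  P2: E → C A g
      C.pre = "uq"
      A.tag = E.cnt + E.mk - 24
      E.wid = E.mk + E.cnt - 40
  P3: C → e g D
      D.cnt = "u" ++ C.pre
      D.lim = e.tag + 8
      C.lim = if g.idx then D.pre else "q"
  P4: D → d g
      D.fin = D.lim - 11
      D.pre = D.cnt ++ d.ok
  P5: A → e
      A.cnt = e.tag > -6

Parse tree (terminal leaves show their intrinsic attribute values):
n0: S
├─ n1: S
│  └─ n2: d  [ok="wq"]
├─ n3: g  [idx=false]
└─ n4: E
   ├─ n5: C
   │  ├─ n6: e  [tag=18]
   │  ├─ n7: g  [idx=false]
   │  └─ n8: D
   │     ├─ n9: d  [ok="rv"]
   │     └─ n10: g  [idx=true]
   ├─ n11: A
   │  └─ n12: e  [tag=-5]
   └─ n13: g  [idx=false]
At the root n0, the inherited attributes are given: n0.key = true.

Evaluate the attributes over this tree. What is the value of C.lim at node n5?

1. n0.key = true  [given at root]
2. n1.key = false  [S₀.key == false]
3. n2.ok = "wq"  [terminal]
4. n1.lim = -9  [len(d.ok) - 11]
5. n3.idx = false  [terminal]
6. n4.mk = 8  [S₁.lim + 17]
7. n4.pre = true  [S₀.key == true]
8. n4.cnt = 26  [26]
9. n5.pre = "uq"  ["uq"]
10. n6.tag = 18  [terminal]
11. n7.idx = false  [terminal]
12. n8.cnt = "uuq"  ["u" ++ C.pre]
13. n8.lim = 26  [e.tag + 8]
14. n9.ok = "rv"  [terminal]
15. n10.idx = true  [terminal]
16. n8.fin = 15  [D.lim - 11]
17. n8.pre = "uuqrv"  [D.cnt ++ d.ok]
18. n5.lim = "q"  [if g.idx then D.pre else "q"]
19. n11.tag = 10  [E.cnt + E.mk - 24]
20. n12.tag = -5  [terminal]
21. n11.cnt = true  [e.tag > -6]
22. n13.idx = false  [terminal]
23. n4.wid = -6  [E.mk + E.cnt - 40]
24. n0.lim = 10  [E.wid * -1 + 4]

"q"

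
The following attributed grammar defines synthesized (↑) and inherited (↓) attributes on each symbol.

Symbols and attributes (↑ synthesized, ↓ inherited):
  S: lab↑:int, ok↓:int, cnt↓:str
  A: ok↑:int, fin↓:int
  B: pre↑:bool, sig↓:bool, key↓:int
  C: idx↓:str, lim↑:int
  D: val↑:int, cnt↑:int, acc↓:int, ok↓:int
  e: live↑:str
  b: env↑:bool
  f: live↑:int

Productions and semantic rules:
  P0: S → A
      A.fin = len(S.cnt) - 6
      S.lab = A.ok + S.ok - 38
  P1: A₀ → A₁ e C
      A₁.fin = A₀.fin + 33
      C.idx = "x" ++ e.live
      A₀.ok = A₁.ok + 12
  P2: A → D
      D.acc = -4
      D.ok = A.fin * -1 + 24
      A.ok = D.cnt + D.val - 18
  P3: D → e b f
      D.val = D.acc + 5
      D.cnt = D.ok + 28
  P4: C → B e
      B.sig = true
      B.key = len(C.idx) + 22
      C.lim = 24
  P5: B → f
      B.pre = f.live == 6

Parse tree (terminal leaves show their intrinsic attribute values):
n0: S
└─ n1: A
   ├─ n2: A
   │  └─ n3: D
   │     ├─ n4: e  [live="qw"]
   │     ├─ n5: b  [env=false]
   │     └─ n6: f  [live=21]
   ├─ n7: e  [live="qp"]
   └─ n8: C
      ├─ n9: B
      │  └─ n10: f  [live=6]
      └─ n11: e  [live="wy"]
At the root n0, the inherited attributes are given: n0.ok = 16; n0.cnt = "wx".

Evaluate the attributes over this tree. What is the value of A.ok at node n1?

1. n0.ok = 16  [given at root]
2. n0.cnt = "wx"  [given at root]
3. n1.fin = -4  [len(S.cnt) - 6]
4. n2.fin = 29  [A₀.fin + 33]
5. n3.acc = -4  [-4]
6. n3.ok = -5  [A.fin * -1 + 24]
7. n4.live = "qw"  [terminal]
8. n5.env = false  [terminal]
9. n6.live = 21  [terminal]
10. n3.val = 1  [D.acc + 5]
11. n3.cnt = 23  [D.ok + 28]
12. n2.ok = 6  [D.cnt + D.val - 18]
13. n7.live = "qp"  [terminal]
14. n8.idx = "xqp"  ["x" ++ e.live]
15. n9.sig = true  [true]
16. n9.key = 25  [len(C.idx) + 22]
17. n10.live = 6  [terminal]
18. n9.pre = true  [f.live == 6]
19. n11.live = "wy"  [terminal]
20. n8.lim = 24  [24]
21. n1.ok = 18  [A₁.ok + 12]
22. n0.lab = -4  [A.ok + S.ok - 38]

18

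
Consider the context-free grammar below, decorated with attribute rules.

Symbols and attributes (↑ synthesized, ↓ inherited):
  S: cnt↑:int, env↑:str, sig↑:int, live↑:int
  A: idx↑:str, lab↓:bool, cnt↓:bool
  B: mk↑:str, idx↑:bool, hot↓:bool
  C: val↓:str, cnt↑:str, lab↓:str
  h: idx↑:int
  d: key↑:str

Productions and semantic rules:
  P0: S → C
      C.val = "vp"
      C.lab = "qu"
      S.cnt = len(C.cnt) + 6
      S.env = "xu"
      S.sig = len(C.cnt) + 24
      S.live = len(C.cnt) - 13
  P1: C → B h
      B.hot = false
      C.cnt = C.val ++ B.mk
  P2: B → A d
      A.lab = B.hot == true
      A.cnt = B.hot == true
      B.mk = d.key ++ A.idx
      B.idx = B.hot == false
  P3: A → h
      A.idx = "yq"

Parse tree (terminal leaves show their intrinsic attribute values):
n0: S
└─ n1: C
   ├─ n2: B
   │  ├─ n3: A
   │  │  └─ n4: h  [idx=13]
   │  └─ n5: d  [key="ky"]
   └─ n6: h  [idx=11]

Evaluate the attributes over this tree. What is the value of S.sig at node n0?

1. n1.val = "vp"  ["vp"]
2. n1.lab = "qu"  ["qu"]
3. n2.hot = false  [false]
4. n3.lab = false  [B.hot == true]
5. n3.cnt = false  [B.hot == true]
6. n4.idx = 13  [terminal]
7. n3.idx = "yq"  ["yq"]
8. n5.key = "ky"  [terminal]
9. n2.mk = "kyyq"  [d.key ++ A.idx]
10. n2.idx = true  [B.hot == false]
11. n6.idx = 11  [terminal]
12. n1.cnt = "vpkyyq"  [C.val ++ B.mk]
13. n0.cnt = 12  [len(C.cnt) + 6]
14. n0.env = "xu"  ["xu"]
15. n0.sig = 30  [len(C.cnt) + 24]
16. n0.live = -7  [len(C.cnt) - 13]

30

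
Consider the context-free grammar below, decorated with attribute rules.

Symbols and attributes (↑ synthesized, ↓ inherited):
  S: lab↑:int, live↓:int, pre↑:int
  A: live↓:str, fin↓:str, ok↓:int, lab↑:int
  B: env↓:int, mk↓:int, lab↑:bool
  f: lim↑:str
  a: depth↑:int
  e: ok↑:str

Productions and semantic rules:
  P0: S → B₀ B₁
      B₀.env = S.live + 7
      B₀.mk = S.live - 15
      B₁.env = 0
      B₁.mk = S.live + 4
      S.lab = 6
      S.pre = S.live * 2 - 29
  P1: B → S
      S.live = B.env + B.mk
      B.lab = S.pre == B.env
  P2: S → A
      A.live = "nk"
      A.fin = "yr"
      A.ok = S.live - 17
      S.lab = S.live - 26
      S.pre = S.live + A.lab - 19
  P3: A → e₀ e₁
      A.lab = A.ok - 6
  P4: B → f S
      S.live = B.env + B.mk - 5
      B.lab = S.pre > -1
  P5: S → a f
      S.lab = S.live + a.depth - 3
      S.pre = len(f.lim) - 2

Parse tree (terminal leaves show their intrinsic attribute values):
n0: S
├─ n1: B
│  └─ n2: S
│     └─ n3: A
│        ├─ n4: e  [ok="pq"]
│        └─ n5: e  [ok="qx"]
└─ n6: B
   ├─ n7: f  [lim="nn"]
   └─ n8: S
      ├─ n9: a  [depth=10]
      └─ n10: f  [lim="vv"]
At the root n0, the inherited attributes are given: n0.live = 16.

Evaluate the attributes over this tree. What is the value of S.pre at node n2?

1. n0.live = 16  [given at root]
2. n1.env = 23  [S.live + 7]
3. n1.mk = 1  [S.live - 15]
4. n2.live = 24  [B.env + B.mk]
5. n3.live = "nk"  ["nk"]
6. n3.fin = "yr"  ["yr"]
7. n3.ok = 7  [S.live - 17]
8. n4.ok = "pq"  [terminal]
9. n5.ok = "qx"  [terminal]
10. n3.lab = 1  [A.ok - 6]
11. n2.lab = -2  [S.live - 26]
12. n2.pre = 6  [S.live + A.lab - 19]
13. n1.lab = false  [S.pre == B.env]
14. n6.env = 0  [0]
15. n6.mk = 20  [S.live + 4]
16. n7.lim = "nn"  [terminal]
17. n8.live = 15  [B.env + B.mk - 5]
18. n9.depth = 10  [terminal]
19. n10.lim = "vv"  [terminal]
20. n8.lab = 22  [S.live + a.depth - 3]
21. n8.pre = 0  [len(f.lim) - 2]
22. n6.lab = true  [S.pre > -1]
23. n0.lab = 6  [6]
24. n0.pre = 3  [S.live * 2 - 29]

6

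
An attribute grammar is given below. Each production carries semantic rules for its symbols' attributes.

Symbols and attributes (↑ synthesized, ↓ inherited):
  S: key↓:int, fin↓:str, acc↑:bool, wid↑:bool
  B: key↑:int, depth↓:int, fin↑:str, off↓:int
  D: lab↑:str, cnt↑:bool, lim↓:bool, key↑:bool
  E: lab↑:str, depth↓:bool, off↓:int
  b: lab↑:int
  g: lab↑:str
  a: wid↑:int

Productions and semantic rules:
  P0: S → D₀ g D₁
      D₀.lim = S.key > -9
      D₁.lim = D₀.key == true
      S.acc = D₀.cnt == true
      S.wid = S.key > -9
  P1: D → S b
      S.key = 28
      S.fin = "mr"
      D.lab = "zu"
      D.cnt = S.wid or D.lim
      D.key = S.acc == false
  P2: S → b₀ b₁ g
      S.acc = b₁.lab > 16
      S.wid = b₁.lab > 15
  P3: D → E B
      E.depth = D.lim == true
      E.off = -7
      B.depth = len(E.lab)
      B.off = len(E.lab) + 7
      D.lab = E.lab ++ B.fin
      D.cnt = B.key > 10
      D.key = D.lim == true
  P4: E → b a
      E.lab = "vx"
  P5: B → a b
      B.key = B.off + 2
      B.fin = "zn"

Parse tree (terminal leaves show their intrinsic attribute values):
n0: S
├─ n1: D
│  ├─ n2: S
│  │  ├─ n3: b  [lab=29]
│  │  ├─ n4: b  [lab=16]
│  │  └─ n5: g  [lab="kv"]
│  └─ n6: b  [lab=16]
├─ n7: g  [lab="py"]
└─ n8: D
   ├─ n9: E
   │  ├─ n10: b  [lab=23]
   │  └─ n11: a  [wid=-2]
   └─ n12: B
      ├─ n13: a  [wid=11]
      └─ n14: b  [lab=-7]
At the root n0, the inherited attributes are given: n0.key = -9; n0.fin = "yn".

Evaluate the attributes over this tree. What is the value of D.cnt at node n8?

1. n0.key = -9  [given at root]
2. n0.fin = "yn"  [given at root]
3. n1.lim = false  [S.key > -9]
4. n2.key = 28  [28]
5. n2.fin = "mr"  ["mr"]
6. n3.lab = 29  [terminal]
7. n4.lab = 16  [terminal]
8. n5.lab = "kv"  [terminal]
9. n2.acc = false  [b₁.lab > 16]
10. n2.wid = true  [b₁.lab > 15]
11. n6.lab = 16  [terminal]
12. n1.lab = "zu"  ["zu"]
13. n1.cnt = true  [S.wid or D.lim]
14. n1.key = true  [S.acc == false]
15. n7.lab = "py"  [terminal]
16. n8.lim = true  [D₀.key == true]
17. n9.depth = true  [D.lim == true]
18. n9.off = -7  [-7]
19. n10.lab = 23  [terminal]
20. n11.wid = -2  [terminal]
21. n9.lab = "vx"  ["vx"]
22. n12.depth = 2  [len(E.lab)]
23. n12.off = 9  [len(E.lab) + 7]
24. n13.wid = 11  [terminal]
25. n14.lab = -7  [terminal]
26. n12.key = 11  [B.off + 2]
27. n12.fin = "zn"  ["zn"]
28. n8.lab = "vxzn"  [E.lab ++ B.fin]
29. n8.cnt = true  [B.key > 10]
30. n8.key = true  [D.lim == true]
31. n0.acc = true  [D₀.cnt == true]
32. n0.wid = false  [S.key > -9]

true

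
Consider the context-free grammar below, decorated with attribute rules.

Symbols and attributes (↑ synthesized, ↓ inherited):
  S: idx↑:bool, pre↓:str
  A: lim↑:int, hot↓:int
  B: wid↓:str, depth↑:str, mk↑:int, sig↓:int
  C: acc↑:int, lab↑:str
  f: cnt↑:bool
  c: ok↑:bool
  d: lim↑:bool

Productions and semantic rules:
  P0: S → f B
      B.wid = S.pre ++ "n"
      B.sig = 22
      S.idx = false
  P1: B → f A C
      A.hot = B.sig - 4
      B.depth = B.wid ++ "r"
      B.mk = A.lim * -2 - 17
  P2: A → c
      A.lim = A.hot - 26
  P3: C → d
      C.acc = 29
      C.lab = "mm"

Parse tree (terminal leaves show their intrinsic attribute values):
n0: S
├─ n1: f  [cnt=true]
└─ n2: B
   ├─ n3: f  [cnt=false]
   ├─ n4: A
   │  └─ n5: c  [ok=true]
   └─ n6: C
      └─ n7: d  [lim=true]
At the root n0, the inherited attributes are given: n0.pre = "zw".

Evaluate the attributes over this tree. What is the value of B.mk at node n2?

-1

1. n0.pre = "zw"  [given at root]
2. n1.cnt = true  [terminal]
3. n2.wid = "zwn"  [S.pre ++ "n"]
4. n2.sig = 22  [22]
5. n3.cnt = false  [terminal]
6. n4.hot = 18  [B.sig - 4]
7. n5.ok = true  [terminal]
8. n4.lim = -8  [A.hot - 26]
9. n7.lim = true  [terminal]
10. n6.acc = 29  [29]
11. n6.lab = "mm"  ["mm"]
12. n2.depth = "zwnr"  [B.wid ++ "r"]
13. n2.mk = -1  [A.lim * -2 - 17]
14. n0.idx = false  [false]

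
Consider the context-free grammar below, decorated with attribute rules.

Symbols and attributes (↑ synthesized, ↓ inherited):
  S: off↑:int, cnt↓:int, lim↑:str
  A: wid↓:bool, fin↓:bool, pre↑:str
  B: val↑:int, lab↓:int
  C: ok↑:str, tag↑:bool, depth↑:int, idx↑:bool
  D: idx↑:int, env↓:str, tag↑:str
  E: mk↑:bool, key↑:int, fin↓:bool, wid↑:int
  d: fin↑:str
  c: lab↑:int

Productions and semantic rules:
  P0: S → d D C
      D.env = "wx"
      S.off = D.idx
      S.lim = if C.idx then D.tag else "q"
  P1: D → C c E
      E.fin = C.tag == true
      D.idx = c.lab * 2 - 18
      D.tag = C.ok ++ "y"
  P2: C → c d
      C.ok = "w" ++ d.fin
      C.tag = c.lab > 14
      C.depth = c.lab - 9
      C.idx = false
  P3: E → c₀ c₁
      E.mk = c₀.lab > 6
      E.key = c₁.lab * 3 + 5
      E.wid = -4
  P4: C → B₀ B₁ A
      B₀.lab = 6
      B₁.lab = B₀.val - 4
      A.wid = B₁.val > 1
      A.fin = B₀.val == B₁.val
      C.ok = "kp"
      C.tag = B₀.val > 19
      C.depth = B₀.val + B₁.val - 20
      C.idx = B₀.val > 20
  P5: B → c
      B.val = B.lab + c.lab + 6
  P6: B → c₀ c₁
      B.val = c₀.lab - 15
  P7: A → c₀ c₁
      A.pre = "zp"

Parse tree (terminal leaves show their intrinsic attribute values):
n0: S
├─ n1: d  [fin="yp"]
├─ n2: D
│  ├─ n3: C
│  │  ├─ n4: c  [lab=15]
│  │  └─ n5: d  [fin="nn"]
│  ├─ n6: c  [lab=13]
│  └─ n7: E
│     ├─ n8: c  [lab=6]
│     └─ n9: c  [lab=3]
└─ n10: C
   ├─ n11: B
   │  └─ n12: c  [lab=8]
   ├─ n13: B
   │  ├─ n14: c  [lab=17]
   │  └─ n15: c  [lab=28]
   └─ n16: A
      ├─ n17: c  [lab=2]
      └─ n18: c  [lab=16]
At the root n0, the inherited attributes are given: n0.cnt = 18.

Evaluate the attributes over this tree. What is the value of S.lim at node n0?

"q"

1. n0.cnt = 18  [given at root]
2. n1.fin = "yp"  [terminal]
3. n2.env = "wx"  ["wx"]
4. n4.lab = 15  [terminal]
5. n5.fin = "nn"  [terminal]
6. n3.ok = "wnn"  ["w" ++ d.fin]
7. n3.tag = true  [c.lab > 14]
8. n3.depth = 6  [c.lab - 9]
9. n3.idx = false  [false]
10. n6.lab = 13  [terminal]
11. n7.fin = true  [C.tag == true]
12. n8.lab = 6  [terminal]
13. n9.lab = 3  [terminal]
14. n7.mk = false  [c₀.lab > 6]
15. n7.key = 14  [c₁.lab * 3 + 5]
16. n7.wid = -4  [-4]
17. n2.idx = 8  [c.lab * 2 - 18]
18. n2.tag = "wnny"  [C.ok ++ "y"]
19. n11.lab = 6  [6]
20. n12.lab = 8  [terminal]
21. n11.val = 20  [B.lab + c.lab + 6]
22. n13.lab = 16  [B₀.val - 4]
23. n14.lab = 17  [terminal]
24. n15.lab = 28  [terminal]
25. n13.val = 2  [c₀.lab - 15]
26. n16.wid = true  [B₁.val > 1]
27. n16.fin = false  [B₀.val == B₁.val]
28. n17.lab = 2  [terminal]
29. n18.lab = 16  [terminal]
30. n16.pre = "zp"  ["zp"]
31. n10.ok = "kp"  ["kp"]
32. n10.tag = true  [B₀.val > 19]
33. n10.depth = 2  [B₀.val + B₁.val - 20]
34. n10.idx = false  [B₀.val > 20]
35. n0.off = 8  [D.idx]
36. n0.lim = "q"  [if C.idx then D.tag else "q"]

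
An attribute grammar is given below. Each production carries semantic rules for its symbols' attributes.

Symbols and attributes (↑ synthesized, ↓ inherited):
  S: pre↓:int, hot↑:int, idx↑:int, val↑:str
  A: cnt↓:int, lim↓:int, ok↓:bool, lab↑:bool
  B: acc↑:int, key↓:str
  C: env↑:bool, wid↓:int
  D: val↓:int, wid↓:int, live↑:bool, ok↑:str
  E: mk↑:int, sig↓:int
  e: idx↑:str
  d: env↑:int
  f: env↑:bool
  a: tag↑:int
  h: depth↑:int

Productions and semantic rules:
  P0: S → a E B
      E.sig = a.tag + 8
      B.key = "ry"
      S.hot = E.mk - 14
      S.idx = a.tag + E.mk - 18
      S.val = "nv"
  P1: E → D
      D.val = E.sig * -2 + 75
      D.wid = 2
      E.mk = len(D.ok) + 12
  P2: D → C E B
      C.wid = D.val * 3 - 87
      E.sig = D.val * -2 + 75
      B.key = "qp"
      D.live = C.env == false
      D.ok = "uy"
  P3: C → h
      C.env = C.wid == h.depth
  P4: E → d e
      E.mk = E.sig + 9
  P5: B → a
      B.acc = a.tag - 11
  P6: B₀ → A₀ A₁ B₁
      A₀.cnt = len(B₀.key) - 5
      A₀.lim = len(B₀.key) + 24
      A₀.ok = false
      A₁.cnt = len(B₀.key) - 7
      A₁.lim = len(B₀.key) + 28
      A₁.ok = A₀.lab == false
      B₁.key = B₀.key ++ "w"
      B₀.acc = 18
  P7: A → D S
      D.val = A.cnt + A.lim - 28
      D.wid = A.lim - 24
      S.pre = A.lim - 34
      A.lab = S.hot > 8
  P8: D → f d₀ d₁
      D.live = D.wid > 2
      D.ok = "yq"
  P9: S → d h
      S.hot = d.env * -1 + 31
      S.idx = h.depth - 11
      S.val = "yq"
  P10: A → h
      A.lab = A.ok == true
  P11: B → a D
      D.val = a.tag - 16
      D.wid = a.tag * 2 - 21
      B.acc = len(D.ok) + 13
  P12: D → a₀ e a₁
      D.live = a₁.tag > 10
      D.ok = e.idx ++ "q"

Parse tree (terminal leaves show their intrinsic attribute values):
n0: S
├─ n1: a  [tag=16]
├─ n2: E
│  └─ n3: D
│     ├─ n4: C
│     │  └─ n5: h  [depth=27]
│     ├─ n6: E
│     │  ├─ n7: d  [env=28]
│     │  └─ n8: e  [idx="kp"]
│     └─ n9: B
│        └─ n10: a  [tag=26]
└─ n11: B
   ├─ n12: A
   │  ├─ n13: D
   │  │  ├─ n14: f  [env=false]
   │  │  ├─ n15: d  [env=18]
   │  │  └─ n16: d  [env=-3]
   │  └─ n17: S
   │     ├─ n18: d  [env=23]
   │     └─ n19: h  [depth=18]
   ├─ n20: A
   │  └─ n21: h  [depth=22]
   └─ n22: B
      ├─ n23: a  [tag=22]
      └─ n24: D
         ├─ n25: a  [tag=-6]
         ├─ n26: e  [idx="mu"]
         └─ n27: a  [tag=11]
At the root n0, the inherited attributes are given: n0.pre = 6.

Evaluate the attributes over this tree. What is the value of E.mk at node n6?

1. n0.pre = 6  [given at root]
2. n1.tag = 16  [terminal]
3. n2.sig = 24  [a.tag + 8]
4. n3.val = 27  [E.sig * -2 + 75]
5. n3.wid = 2  [2]
6. n4.wid = -6  [D.val * 3 - 87]
7. n5.depth = 27  [terminal]
8. n4.env = false  [C.wid == h.depth]
9. n6.sig = 21  [D.val * -2 + 75]
10. n7.env = 28  [terminal]
11. n8.idx = "kp"  [terminal]
12. n6.mk = 30  [E.sig + 9]
13. n9.key = "qp"  ["qp"]
14. n10.tag = 26  [terminal]
15. n9.acc = 15  [a.tag - 11]
16. n3.live = true  [C.env == false]
17. n3.ok = "uy"  ["uy"]
18. n2.mk = 14  [len(D.ok) + 12]
19. n11.key = "ry"  ["ry"]
20. n12.cnt = -3  [len(B₀.key) - 5]
21. n12.lim = 26  [len(B₀.key) + 24]
22. n12.ok = false  [false]
23. n13.val = -5  [A.cnt + A.lim - 28]
24. n13.wid = 2  [A.lim - 24]
25. n14.env = false  [terminal]
26. n15.env = 18  [terminal]
27. n16.env = -3  [terminal]
28. n13.live = false  [D.wid > 2]
29. n13.ok = "yq"  ["yq"]
30. n17.pre = -8  [A.lim - 34]
31. n18.env = 23  [terminal]
32. n19.depth = 18  [terminal]
33. n17.hot = 8  [d.env * -1 + 31]
34. n17.idx = 7  [h.depth - 11]
35. n17.val = "yq"  ["yq"]
36. n12.lab = false  [S.hot > 8]
37. n20.cnt = -5  [len(B₀.key) - 7]
38. n20.lim = 30  [len(B₀.key) + 28]
39. n20.ok = true  [A₀.lab == false]
40. n21.depth = 22  [terminal]
41. n20.lab = true  [A.ok == true]
42. n22.key = "ryw"  [B₀.key ++ "w"]
43. n23.tag = 22  [terminal]
44. n24.val = 6  [a.tag - 16]
45. n24.wid = 23  [a.tag * 2 - 21]
46. n25.tag = -6  [terminal]
47. n26.idx = "mu"  [terminal]
48. n27.tag = 11  [terminal]
49. n24.live = true  [a₁.tag > 10]
50. n24.ok = "muq"  [e.idx ++ "q"]
51. n22.acc = 16  [len(D.ok) + 13]
52. n11.acc = 18  [18]
53. n0.hot = 0  [E.mk - 14]
54. n0.idx = 12  [a.tag + E.mk - 18]
55. n0.val = "nv"  ["nv"]

30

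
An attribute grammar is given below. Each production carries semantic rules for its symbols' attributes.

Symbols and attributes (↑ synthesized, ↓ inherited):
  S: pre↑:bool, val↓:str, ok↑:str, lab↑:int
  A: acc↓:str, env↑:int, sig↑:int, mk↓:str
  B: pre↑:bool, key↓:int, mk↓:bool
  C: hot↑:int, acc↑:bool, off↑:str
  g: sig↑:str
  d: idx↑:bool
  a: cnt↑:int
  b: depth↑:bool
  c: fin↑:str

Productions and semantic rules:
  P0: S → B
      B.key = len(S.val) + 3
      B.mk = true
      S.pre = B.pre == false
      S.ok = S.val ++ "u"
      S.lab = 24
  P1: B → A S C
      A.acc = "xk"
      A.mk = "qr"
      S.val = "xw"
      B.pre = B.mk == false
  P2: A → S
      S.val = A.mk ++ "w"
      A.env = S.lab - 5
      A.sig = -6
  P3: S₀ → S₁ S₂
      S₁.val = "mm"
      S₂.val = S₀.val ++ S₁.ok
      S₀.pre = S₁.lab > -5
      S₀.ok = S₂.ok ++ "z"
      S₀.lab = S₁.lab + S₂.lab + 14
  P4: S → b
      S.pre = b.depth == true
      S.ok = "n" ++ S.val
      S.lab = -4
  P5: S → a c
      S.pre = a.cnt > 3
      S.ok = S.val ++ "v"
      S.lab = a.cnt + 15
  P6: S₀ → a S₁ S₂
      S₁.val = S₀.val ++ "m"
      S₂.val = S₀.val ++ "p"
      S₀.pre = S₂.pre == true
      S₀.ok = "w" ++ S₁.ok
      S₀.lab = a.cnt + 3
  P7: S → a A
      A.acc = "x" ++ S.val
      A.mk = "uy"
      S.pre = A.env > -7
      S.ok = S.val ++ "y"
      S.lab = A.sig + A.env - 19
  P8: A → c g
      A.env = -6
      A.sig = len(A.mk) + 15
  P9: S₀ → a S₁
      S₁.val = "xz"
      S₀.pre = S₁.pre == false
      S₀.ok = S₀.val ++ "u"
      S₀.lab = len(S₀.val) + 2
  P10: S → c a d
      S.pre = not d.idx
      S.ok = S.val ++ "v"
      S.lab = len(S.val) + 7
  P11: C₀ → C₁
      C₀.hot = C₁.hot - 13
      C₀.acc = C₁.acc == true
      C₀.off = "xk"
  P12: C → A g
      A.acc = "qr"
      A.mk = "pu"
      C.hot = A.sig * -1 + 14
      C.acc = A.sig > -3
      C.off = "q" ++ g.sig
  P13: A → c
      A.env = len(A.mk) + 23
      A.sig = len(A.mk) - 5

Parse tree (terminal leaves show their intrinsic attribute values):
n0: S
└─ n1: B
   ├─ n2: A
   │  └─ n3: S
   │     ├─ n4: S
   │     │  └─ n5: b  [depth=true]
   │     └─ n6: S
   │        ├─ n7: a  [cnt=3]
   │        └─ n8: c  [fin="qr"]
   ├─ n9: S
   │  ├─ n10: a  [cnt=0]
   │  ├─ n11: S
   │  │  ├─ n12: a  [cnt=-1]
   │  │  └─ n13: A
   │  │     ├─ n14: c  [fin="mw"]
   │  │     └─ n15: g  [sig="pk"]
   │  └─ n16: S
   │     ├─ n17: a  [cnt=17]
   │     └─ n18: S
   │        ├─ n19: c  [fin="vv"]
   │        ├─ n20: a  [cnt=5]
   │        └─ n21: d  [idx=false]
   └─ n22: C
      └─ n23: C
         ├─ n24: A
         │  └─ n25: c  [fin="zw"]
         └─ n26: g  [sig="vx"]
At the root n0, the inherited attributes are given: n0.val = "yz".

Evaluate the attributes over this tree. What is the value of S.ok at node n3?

"qrwnmmvz"

1. n0.val = "yz"  [given at root]
2. n1.key = 5  [len(S.val) + 3]
3. n1.mk = true  [true]
4. n2.acc = "xk"  ["xk"]
5. n2.mk = "qr"  ["qr"]
6. n3.val = "qrw"  [A.mk ++ "w"]
7. n4.val = "mm"  ["mm"]
8. n5.depth = true  [terminal]
9. n4.pre = true  [b.depth == true]
10. n4.ok = "nmm"  ["n" ++ S.val]
11. n4.lab = -4  [-4]
12. n6.val = "qrwnmm"  [S₀.val ++ S₁.ok]
13. n7.cnt = 3  [terminal]
14. n8.fin = "qr"  [terminal]
15. n6.pre = false  [a.cnt > 3]
16. n6.ok = "qrwnmmv"  [S.val ++ "v"]
17. n6.lab = 18  [a.cnt + 15]
18. n3.pre = true  [S₁.lab > -5]
19. n3.ok = "qrwnmmvz"  [S₂.ok ++ "z"]
20. n3.lab = 28  [S₁.lab + S₂.lab + 14]
21. n2.env = 23  [S.lab - 5]
22. n2.sig = -6  [-6]
23. n9.val = "xw"  ["xw"]
24. n10.cnt = 0  [terminal]
25. n11.val = "xwm"  [S₀.val ++ "m"]
26. n12.cnt = -1  [terminal]
27. n13.acc = "xxwm"  ["x" ++ S.val]
28. n13.mk = "uy"  ["uy"]
29. n14.fin = "mw"  [terminal]
30. n15.sig = "pk"  [terminal]
31. n13.env = -6  [-6]
32. n13.sig = 17  [len(A.mk) + 15]
33. n11.pre = true  [A.env > -7]
34. n11.ok = "xwmy"  [S.val ++ "y"]
35. n11.lab = -8  [A.sig + A.env - 19]
36. n16.val = "xwp"  [S₀.val ++ "p"]
37. n17.cnt = 17  [terminal]
38. n18.val = "xz"  ["xz"]
39. n19.fin = "vv"  [terminal]
40. n20.cnt = 5  [terminal]
41. n21.idx = false  [terminal]
42. n18.pre = true  [not d.idx]
43. n18.ok = "xzv"  [S.val ++ "v"]
44. n18.lab = 9  [len(S.val) + 7]
45. n16.pre = false  [S₁.pre == false]
46. n16.ok = "xwpu"  [S₀.val ++ "u"]
47. n16.lab = 5  [len(S₀.val) + 2]
48. n9.pre = false  [S₂.pre == true]
49. n9.ok = "wxwmy"  ["w" ++ S₁.ok]
50. n9.lab = 3  [a.cnt + 3]
51. n24.acc = "qr"  ["qr"]
52. n24.mk = "pu"  ["pu"]
53. n25.fin = "zw"  [terminal]
54. n24.env = 25  [len(A.mk) + 23]
55. n24.sig = -3  [len(A.mk) - 5]
56. n26.sig = "vx"  [terminal]
57. n23.hot = 17  [A.sig * -1 + 14]
58. n23.acc = false  [A.sig > -3]
59. n23.off = "qvx"  ["q" ++ g.sig]
60. n22.hot = 4  [C₁.hot - 13]
61. n22.acc = false  [C₁.acc == true]
62. n22.off = "xk"  ["xk"]
63. n1.pre = false  [B.mk == false]
64. n0.pre = true  [B.pre == false]
65. n0.ok = "yzu"  [S.val ++ "u"]
66. n0.lab = 24  [24]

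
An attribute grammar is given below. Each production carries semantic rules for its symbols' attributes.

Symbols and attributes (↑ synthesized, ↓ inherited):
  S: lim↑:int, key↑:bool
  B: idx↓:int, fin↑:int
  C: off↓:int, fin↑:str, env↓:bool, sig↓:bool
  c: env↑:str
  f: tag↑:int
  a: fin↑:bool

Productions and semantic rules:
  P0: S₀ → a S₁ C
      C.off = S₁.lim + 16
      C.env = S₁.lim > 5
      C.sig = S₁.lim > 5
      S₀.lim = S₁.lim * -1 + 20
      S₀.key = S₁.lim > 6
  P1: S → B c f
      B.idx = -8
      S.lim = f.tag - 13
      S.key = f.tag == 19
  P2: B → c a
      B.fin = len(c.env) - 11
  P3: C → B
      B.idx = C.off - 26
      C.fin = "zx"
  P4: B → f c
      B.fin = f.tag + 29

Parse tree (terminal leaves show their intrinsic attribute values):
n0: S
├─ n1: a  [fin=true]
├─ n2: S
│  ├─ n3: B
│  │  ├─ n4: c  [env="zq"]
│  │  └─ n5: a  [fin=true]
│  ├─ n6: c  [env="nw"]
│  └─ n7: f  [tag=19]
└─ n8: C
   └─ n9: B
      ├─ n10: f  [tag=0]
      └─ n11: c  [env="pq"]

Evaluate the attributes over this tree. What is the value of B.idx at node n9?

1. n1.fin = true  [terminal]
2. n3.idx = -8  [-8]
3. n4.env = "zq"  [terminal]
4. n5.fin = true  [terminal]
5. n3.fin = -9  [len(c.env) - 11]
6. n6.env = "nw"  [terminal]
7. n7.tag = 19  [terminal]
8. n2.lim = 6  [f.tag - 13]
9. n2.key = true  [f.tag == 19]
10. n8.off = 22  [S₁.lim + 16]
11. n8.env = true  [S₁.lim > 5]
12. n8.sig = true  [S₁.lim > 5]
13. n9.idx = -4  [C.off - 26]
14. n10.tag = 0  [terminal]
15. n11.env = "pq"  [terminal]
16. n9.fin = 29  [f.tag + 29]
17. n8.fin = "zx"  ["zx"]
18. n0.lim = 14  [S₁.lim * -1 + 20]
19. n0.key = false  [S₁.lim > 6]

-4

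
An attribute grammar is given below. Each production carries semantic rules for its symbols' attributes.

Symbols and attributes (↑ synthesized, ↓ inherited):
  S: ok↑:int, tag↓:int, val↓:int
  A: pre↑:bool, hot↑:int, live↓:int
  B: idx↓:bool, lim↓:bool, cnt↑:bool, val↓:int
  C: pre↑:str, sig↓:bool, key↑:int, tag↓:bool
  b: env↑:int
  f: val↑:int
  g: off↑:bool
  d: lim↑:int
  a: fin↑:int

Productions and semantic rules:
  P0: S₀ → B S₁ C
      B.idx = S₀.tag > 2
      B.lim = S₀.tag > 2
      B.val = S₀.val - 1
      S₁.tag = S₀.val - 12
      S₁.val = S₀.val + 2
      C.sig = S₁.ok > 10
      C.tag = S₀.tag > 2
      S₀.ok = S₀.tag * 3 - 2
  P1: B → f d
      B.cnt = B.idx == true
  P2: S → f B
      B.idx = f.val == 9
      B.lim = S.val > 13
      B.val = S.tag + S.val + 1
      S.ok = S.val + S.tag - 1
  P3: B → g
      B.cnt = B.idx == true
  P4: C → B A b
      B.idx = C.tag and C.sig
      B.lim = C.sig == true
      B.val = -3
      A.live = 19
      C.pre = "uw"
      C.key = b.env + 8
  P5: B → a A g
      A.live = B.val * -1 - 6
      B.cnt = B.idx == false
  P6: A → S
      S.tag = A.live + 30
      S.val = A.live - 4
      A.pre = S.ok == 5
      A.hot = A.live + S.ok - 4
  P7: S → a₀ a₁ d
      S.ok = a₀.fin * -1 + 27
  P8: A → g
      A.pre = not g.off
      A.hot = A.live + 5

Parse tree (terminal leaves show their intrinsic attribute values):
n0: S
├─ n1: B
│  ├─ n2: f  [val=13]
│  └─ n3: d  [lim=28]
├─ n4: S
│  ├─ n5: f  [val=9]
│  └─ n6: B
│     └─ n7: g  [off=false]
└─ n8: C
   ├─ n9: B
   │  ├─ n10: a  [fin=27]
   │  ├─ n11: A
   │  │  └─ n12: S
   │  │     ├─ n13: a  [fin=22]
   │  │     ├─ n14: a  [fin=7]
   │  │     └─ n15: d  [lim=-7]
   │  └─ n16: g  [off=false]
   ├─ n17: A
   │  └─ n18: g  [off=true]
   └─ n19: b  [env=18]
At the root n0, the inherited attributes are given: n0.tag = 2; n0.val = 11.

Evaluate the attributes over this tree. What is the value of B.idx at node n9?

false

1. n0.tag = 2  [given at root]
2. n0.val = 11  [given at root]
3. n1.idx = false  [S₀.tag > 2]
4. n1.lim = false  [S₀.tag > 2]
5. n1.val = 10  [S₀.val - 1]
6. n2.val = 13  [terminal]
7. n3.lim = 28  [terminal]
8. n1.cnt = false  [B.idx == true]
9. n4.tag = -1  [S₀.val - 12]
10. n4.val = 13  [S₀.val + 2]
11. n5.val = 9  [terminal]
12. n6.idx = true  [f.val == 9]
13. n6.lim = false  [S.val > 13]
14. n6.val = 13  [S.tag + S.val + 1]
15. n7.off = false  [terminal]
16. n6.cnt = true  [B.idx == true]
17. n4.ok = 11  [S.val + S.tag - 1]
18. n8.sig = true  [S₁.ok > 10]
19. n8.tag = false  [S₀.tag > 2]
20. n9.idx = false  [C.tag and C.sig]
21. n9.lim = true  [C.sig == true]
22. n9.val = -3  [-3]
23. n10.fin = 27  [terminal]
24. n11.live = -3  [B.val * -1 - 6]
25. n12.tag = 27  [A.live + 30]
26. n12.val = -7  [A.live - 4]
27. n13.fin = 22  [terminal]
28. n14.fin = 7  [terminal]
29. n15.lim = -7  [terminal]
30. n12.ok = 5  [a₀.fin * -1 + 27]
31. n11.pre = true  [S.ok == 5]
32. n11.hot = -2  [A.live + S.ok - 4]
33. n16.off = false  [terminal]
34. n9.cnt = true  [B.idx == false]
35. n17.live = 19  [19]
36. n18.off = true  [terminal]
37. n17.pre = false  [not g.off]
38. n17.hot = 24  [A.live + 5]
39. n19.env = 18  [terminal]
40. n8.pre = "uw"  ["uw"]
41. n8.key = 26  [b.env + 8]
42. n0.ok = 4  [S₀.tag * 3 - 2]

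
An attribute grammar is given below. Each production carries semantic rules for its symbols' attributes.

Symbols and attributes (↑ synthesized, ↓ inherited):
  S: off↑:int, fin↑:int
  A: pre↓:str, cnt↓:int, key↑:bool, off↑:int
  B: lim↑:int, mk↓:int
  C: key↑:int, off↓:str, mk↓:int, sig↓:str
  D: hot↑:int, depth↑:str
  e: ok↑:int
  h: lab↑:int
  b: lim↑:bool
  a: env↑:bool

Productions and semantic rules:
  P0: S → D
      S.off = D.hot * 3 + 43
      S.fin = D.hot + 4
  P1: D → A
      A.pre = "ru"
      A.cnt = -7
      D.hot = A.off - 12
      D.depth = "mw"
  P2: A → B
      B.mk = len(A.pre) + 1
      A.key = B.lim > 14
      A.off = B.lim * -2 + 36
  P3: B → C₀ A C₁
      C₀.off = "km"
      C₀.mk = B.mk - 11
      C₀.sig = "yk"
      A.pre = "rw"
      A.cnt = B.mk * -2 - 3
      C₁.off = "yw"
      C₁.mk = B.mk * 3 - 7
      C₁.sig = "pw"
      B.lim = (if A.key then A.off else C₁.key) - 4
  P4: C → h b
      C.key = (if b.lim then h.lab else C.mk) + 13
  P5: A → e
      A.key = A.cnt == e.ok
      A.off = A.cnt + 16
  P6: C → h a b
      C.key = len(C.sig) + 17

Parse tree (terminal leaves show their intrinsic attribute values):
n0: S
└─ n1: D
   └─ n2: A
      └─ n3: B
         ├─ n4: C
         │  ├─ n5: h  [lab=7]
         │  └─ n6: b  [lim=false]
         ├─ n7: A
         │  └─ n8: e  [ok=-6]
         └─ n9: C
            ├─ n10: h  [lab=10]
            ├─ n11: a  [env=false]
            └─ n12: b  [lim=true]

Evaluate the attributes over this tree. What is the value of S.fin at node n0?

1. n2.pre = "ru"  ["ru"]
2. n2.cnt = -7  [-7]
3. n3.mk = 3  [len(A.pre) + 1]
4. n4.off = "km"  ["km"]
5. n4.mk = -8  [B.mk - 11]
6. n4.sig = "yk"  ["yk"]
7. n5.lab = 7  [terminal]
8. n6.lim = false  [terminal]
9. n4.key = 5  [(if b.lim then h.lab else C.mk) + 13]
10. n7.pre = "rw"  ["rw"]
11. n7.cnt = -9  [B.mk * -2 - 3]
12. n8.ok = -6  [terminal]
13. n7.key = false  [A.cnt == e.ok]
14. n7.off = 7  [A.cnt + 16]
15. n9.off = "yw"  ["yw"]
16. n9.mk = 2  [B.mk * 3 - 7]
17. n9.sig = "pw"  ["pw"]
18. n10.lab = 10  [terminal]
19. n11.env = false  [terminal]
20. n12.lim = true  [terminal]
21. n9.key = 19  [len(C.sig) + 17]
22. n3.lim = 15  [(if A.key then A.off else C₁.key) - 4]
23. n2.key = true  [B.lim > 14]
24. n2.off = 6  [B.lim * -2 + 36]
25. n1.hot = -6  [A.off - 12]
26. n1.depth = "mw"  ["mw"]
27. n0.off = 25  [D.hot * 3 + 43]
28. n0.fin = -2  [D.hot + 4]

-2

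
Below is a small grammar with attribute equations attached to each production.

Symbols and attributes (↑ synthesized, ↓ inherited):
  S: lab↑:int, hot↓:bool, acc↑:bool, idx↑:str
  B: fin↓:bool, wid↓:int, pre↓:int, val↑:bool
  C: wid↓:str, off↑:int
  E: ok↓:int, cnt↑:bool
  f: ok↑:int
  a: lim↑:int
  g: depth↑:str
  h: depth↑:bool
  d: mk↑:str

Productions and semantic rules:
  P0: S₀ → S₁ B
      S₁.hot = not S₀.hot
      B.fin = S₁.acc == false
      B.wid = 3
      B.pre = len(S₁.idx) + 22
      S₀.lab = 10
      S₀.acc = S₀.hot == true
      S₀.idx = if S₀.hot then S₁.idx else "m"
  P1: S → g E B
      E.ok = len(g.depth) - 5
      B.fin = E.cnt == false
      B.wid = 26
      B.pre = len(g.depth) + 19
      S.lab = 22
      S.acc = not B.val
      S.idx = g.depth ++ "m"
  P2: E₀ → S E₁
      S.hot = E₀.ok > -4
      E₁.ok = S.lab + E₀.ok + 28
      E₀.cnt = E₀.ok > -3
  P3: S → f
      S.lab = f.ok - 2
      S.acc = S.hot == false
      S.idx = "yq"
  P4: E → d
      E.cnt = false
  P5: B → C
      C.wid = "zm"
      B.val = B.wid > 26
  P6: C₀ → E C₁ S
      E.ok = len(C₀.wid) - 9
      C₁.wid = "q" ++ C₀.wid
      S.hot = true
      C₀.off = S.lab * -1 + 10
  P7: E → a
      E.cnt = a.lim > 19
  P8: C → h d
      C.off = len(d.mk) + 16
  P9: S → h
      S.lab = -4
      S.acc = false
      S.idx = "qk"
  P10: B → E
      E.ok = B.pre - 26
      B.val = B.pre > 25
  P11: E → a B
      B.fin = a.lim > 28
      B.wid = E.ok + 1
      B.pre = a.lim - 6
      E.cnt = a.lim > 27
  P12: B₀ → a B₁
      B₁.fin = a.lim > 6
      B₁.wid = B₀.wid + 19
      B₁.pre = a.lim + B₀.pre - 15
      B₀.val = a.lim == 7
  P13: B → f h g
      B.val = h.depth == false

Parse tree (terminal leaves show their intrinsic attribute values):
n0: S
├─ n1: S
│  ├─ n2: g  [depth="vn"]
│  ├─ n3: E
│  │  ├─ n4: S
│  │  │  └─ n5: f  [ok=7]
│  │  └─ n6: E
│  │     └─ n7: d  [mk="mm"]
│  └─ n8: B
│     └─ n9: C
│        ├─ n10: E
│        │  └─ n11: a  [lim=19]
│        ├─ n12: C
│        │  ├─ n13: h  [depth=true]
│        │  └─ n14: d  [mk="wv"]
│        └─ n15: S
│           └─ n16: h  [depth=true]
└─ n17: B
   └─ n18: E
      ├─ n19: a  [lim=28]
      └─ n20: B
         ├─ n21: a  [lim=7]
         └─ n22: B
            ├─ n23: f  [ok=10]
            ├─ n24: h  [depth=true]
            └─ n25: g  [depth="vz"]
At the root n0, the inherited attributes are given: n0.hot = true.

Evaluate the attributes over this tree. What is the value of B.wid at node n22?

19

1. n0.hot = true  [given at root]
2. n1.hot = false  [not S₀.hot]
3. n2.depth = "vn"  [terminal]
4. n3.ok = -3  [len(g.depth) - 5]
5. n4.hot = true  [E₀.ok > -4]
6. n5.ok = 7  [terminal]
7. n4.lab = 5  [f.ok - 2]
8. n4.acc = false  [S.hot == false]
9. n4.idx = "yq"  ["yq"]
10. n6.ok = 30  [S.lab + E₀.ok + 28]
11. n7.mk = "mm"  [terminal]
12. n6.cnt = false  [false]
13. n3.cnt = false  [E₀.ok > -3]
14. n8.fin = true  [E.cnt == false]
15. n8.wid = 26  [26]
16. n8.pre = 21  [len(g.depth) + 19]
17. n9.wid = "zm"  ["zm"]
18. n10.ok = -7  [len(C₀.wid) - 9]
19. n11.lim = 19  [terminal]
20. n10.cnt = false  [a.lim > 19]
21. n12.wid = "qzm"  ["q" ++ C₀.wid]
22. n13.depth = true  [terminal]
23. n14.mk = "wv"  [terminal]
24. n12.off = 18  [len(d.mk) + 16]
25. n15.hot = true  [true]
26. n16.depth = true  [terminal]
27. n15.lab = -4  [-4]
28. n15.acc = false  [false]
29. n15.idx = "qk"  ["qk"]
30. n9.off = 14  [S.lab * -1 + 10]
31. n8.val = false  [B.wid > 26]
32. n1.lab = 22  [22]
33. n1.acc = true  [not B.val]
34. n1.idx = "vnm"  [g.depth ++ "m"]
35. n17.fin = false  [S₁.acc == false]
36. n17.wid = 3  [3]
37. n17.pre = 25  [len(S₁.idx) + 22]
38. n18.ok = -1  [B.pre - 26]
39. n19.lim = 28  [terminal]
40. n20.fin = false  [a.lim > 28]
41. n20.wid = 0  [E.ok + 1]
42. n20.pre = 22  [a.lim - 6]
43. n21.lim = 7  [terminal]
44. n22.fin = true  [a.lim > 6]
45. n22.wid = 19  [B₀.wid + 19]
46. n22.pre = 14  [a.lim + B₀.pre - 15]
47. n23.ok = 10  [terminal]
48. n24.depth = true  [terminal]
49. n25.depth = "vz"  [terminal]
50. n22.val = false  [h.depth == false]
51. n20.val = true  [a.lim == 7]
52. n18.cnt = true  [a.lim > 27]
53. n17.val = false  [B.pre > 25]
54. n0.lab = 10  [10]
55. n0.acc = true  [S₀.hot == true]
56. n0.idx = "vnm"  [if S₀.hot then S₁.idx else "m"]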